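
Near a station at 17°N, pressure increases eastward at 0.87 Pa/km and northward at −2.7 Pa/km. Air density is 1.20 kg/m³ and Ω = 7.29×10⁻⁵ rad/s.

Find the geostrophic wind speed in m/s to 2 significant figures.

55 m/s

Coriolis parameter at 17°N:
f = 2Ω sin φ = 2 × 7.29×10⁻⁵ × sin 17° = 4.26×10⁻⁵ s⁻¹
Component geostrophic relations (x east, y north):
u_g = −(1/(fρ)) ∂P/∂y,  v_g = (1/(fρ)) ∂P/∂x
u_g = −(−2.7×10⁻³)/(4.26×10⁻⁵ × 1.20) = 52.8 m/s;  v_g = (0.87×10⁻³)/(4.26×10⁻⁵ × 1.20) = 17.0 m/s
|V_g| = √(u_g² + v_g²) = 55.5 m/s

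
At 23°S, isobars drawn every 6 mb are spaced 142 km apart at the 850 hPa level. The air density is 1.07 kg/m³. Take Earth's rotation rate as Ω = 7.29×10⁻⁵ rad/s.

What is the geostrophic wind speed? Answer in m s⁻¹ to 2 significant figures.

69 m s⁻¹

Coriolis parameter at 23°S:
f = 2Ω sin φ = 2 × 7.29×10⁻⁵ × sin 23° = 5.70×10⁻⁵ s⁻¹
Pressure gradient: |∂P/∂n| = 600 Pa / 142000 m = 4.23×10⁻³ Pa/m
Geostrophic balance (pressure-gradient force = Coriolis force):
V_g = (1/(fρ)) |∂P/∂n| = 4.23×10⁻³ / (5.70×10⁻⁵ × 1.07) = 69.3 m/s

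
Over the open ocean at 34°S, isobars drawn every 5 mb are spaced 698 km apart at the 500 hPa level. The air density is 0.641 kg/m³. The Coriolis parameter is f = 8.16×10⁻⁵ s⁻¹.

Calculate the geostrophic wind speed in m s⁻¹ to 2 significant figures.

14 m s⁻¹

Pressure gradient: |∂P/∂n| = 500 Pa / 698000 m = 7.16×10⁻⁴ Pa/m
Geostrophic balance (pressure-gradient force = Coriolis force):
V_g = (1/(fρ)) |∂P/∂n| = 7.16×10⁻⁴ / (8.16×10⁻⁵ × 0.641) = 13.7 m/s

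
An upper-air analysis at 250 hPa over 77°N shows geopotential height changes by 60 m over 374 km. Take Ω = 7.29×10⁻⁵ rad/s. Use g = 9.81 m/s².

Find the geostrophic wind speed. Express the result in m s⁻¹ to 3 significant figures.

11.1 m s⁻¹

Coriolis parameter at 77°N:
f = 2Ω sin φ = 2 × 7.29×10⁻⁵ × sin 77° = 1.42×10⁻⁴ s⁻¹
Height gradient: |∂Z/∂n| = 60 m / 374000 m = 1.60×10⁻⁴
On a pressure surface, geostrophic balance gives V_g = (g/f)|∂Z/∂n|:
V_g = 9.81 × 1.60×10⁻⁴ / 1.42×10⁻⁴ = 11.1 m/s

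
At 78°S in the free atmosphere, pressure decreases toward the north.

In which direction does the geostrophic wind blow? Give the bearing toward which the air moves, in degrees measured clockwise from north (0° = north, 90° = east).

The pressure-gradient force points toward the north (bearing 000°).
Geostrophic balance: in the Southern Hemisphere the Coriolis force deflects motion to the left, so the geostrophic wind blows 90° to the left of the pressure-gradient force (low pressure on the right).
Rotating 000° by 90° counterclockwise gives 270° — the wind blows toward the west.

270°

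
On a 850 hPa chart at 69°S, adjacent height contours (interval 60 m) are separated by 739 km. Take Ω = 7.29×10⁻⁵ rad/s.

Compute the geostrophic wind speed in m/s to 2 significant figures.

5.9 m/s

Coriolis parameter at 69°S:
f = 2Ω sin φ = 2 × 7.29×10⁻⁵ × sin 69° = 1.36×10⁻⁴ s⁻¹
Height gradient: |∂Z/∂n| = 60 m / 739000 m = 8.12×10⁻⁵
On a pressure surface, geostrophic balance gives V_g = (g/f)|∂Z/∂n|:
V_g = 9.81 × 8.12×10⁻⁵ / 1.36×10⁻⁴ = 5.85 m/s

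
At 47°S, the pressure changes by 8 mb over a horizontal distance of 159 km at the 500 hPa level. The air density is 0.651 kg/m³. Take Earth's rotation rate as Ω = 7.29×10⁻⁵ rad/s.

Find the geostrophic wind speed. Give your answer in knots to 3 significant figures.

Coriolis parameter at 47°S:
f = 2Ω sin φ = 2 × 7.29×10⁻⁵ × sin 47° = 1.07×10⁻⁴ s⁻¹
Pressure gradient: |∂P/∂n| = 800 Pa / 159000 m = 5.03×10⁻³ Pa/m
Geostrophic balance (pressure-gradient force = Coriolis force):
V_g = (1/(fρ)) |∂P/∂n| = 5.03×10⁻³ / (1.07×10⁻⁴ × 0.651) = 72.5 m/s
Converting: 72.5 m/s × 1.944 = 141 knots

141 knots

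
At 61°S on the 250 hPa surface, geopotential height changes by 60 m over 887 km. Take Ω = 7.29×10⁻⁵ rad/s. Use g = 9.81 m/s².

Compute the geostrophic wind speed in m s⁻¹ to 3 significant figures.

Coriolis parameter at 61°S:
f = 2Ω sin φ = 2 × 7.29×10⁻⁵ × sin 61° = 1.28×10⁻⁴ s⁻¹
Height gradient: |∂Z/∂n| = 60 m / 887000 m = 6.76×10⁻⁵
On a pressure surface, geostrophic balance gives V_g = (g/f)|∂Z/∂n|:
V_g = 9.81 × 6.76×10⁻⁵ / 1.28×10⁻⁴ = 5.20 m/s

5.20 m s⁻¹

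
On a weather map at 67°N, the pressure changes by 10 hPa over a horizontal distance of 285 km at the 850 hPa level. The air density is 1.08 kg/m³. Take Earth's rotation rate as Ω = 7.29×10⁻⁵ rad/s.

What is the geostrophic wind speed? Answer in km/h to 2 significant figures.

87 km/h

Coriolis parameter at 67°N:
f = 2Ω sin φ = 2 × 7.29×10⁻⁵ × sin 67° = 1.34×10⁻⁴ s⁻¹
Pressure gradient: |∂P/∂n| = 1000 Pa / 285000 m = 3.51×10⁻³ Pa/m
Geostrophic balance (pressure-gradient force = Coriolis force):
V_g = (1/(fρ)) |∂P/∂n| = 3.51×10⁻³ / (1.34×10⁻⁴ × 1.08) = 24.2 m/s
Converting: 24.2 m/s × 3.6 = 87 km/h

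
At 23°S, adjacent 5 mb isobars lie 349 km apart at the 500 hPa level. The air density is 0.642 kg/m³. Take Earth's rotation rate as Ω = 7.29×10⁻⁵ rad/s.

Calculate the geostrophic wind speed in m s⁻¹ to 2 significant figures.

39 m s⁻¹

Coriolis parameter at 23°S:
f = 2Ω sin φ = 2 × 7.29×10⁻⁵ × sin 23° = 5.70×10⁻⁵ s⁻¹
Pressure gradient: |∂P/∂n| = 500 Pa / 349000 m = 1.43×10⁻³ Pa/m
Geostrophic balance (pressure-gradient force = Coriolis force):
V_g = (1/(fρ)) |∂P/∂n| = 1.43×10⁻³ / (5.70×10⁻⁵ × 0.642) = 39.2 m/s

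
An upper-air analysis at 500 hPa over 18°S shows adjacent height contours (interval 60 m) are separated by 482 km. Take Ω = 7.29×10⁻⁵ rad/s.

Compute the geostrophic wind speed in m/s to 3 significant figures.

27.1 m/s

Coriolis parameter at 18°S:
f = 2Ω sin φ = 2 × 7.29×10⁻⁵ × sin 18° = 4.51×10⁻⁵ s⁻¹
Height gradient: |∂Z/∂n| = 60 m / 482000 m = 1.24×10⁻⁴
On a pressure surface, geostrophic balance gives V_g = (g/f)|∂Z/∂n|:
V_g = 9.81 × 1.24×10⁻⁴ / 4.51×10⁻⁵ = 27.1 m/s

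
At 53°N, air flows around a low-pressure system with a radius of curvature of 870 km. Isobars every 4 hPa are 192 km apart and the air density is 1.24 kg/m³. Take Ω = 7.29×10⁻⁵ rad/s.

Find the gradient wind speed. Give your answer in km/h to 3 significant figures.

46.1 km/h

Coriolis parameter at 53°N:
f = 2Ω sin φ = 2 × 7.29×10⁻⁵ × sin 53° = 1.16×10⁻⁴ s⁻¹
Pressure gradient: |∂P/∂n| = 400 Pa / 192000 m = 2.08×10⁻³ Pa/m
Geostrophic speed: V_g = |∂P/∂n|/(fρ) = 2.08×10⁻³/(1.16×10⁻⁴ × 1.24) = 14.4 m/s
Around a low, centrifugal force acts outward with Coriolis, so pressure-gradient force balances both:
(1/ρ)|∂P/∂n| = fV + V²/R  →  V² + fR·V − fR·V_g = 0
With fR = 1.16×10⁻⁴ × 870×10³ m = 101 m/s:
V = [−fR + √((fR)² + 4 fR V_g)]/2 = [−101 + √(101² + 4×101×14.4)]/2 = 12.8 m/s
Subgeostrophic (V < V_g = 14.4 m/s), as expected around a low.
Converting: 12.8 m/s × 3.6 = 46.1 km/h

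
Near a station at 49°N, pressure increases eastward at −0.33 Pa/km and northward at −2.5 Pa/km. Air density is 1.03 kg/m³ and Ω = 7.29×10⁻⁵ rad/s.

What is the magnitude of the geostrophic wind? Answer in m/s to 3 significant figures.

Coriolis parameter at 49°N:
f = 2Ω sin φ = 2 × 7.29×10⁻⁵ × sin 49° = 1.10×10⁻⁴ s⁻¹
Component geostrophic relations (x east, y north):
u_g = −(1/(fρ)) ∂P/∂y,  v_g = (1/(fρ)) ∂P/∂x
u_g = −(−2.5×10⁻³)/(1.10×10⁻⁴ × 1.03) = 22.1 m/s;  v_g = (−0.33×10⁻³)/(1.10×10⁻⁴ × 1.03) = −2.91 m/s
|V_g| = √(u_g² + v_g²) = 22.2 m/s

22.2 m/s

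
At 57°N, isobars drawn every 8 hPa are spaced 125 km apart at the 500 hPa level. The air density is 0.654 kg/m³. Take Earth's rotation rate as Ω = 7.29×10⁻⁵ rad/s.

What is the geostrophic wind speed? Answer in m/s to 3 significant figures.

Coriolis parameter at 57°N:
f = 2Ω sin φ = 2 × 7.29×10⁻⁵ × sin 57° = 1.22×10⁻⁴ s⁻¹
Pressure gradient: |∂P/∂n| = 800 Pa / 125000 m = 6.40×10⁻³ Pa/m
Geostrophic balance (pressure-gradient force = Coriolis force):
V_g = (1/(fρ)) |∂P/∂n| = 6.40×10⁻³ / (1.22×10⁻⁴ × 0.654) = 80.0 m/s

80.0 m/s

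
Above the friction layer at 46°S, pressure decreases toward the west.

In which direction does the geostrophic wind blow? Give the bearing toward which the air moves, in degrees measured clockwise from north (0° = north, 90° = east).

180°

The pressure-gradient force points toward the west (bearing 270°).
Geostrophic balance: in the Southern Hemisphere the Coriolis force deflects motion to the left, so the geostrophic wind blows 90° to the left of the pressure-gradient force (low pressure on the right).
Rotating 270° by 90° counterclockwise gives 180° — the wind blows toward the south.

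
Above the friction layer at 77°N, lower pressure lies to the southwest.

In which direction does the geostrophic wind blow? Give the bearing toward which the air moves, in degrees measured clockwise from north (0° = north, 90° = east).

315°

The pressure-gradient force points toward the southwest (bearing 225°).
Geostrophic balance: in the Northern Hemisphere the Coriolis force deflects motion to the right, so the geostrophic wind blows 90° to the right of the pressure-gradient force (low pressure on the left).
Rotating 225° by 90° clockwise gives 315° — the wind blows toward the northwest.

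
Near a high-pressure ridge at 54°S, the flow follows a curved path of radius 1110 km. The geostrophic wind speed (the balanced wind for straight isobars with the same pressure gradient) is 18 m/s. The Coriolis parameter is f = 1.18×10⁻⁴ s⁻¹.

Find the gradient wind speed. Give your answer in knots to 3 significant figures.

Around a high, pressure-gradient force acts outward with centrifugal, so Coriolis balances both:
fV = (1/ρ)|∂P/∂n| + V²/R  →  V² − fR·V + fR·V_g = 0
With fR = 1.18×10⁻⁴ × 1110×10³ m = 131 m/s:
V = [fR − √((fR)² − 4 fR V_g)]/2 = [131 − √(131² − 4×131×18)]/2 = 21.5 m/s
Supergeostrophic (V > V_g = 18 m/s), as expected around a high.
Converting: 21.5 m/s × 1.944 = 41.9 knots

41.9 knots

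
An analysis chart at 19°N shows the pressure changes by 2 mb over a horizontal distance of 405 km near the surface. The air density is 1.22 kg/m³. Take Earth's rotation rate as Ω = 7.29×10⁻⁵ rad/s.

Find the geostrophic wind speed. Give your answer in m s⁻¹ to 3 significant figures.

Coriolis parameter at 19°N:
f = 2Ω sin φ = 2 × 7.29×10⁻⁵ × sin 19° = 4.75×10⁻⁵ s⁻¹
Pressure gradient: |∂P/∂n| = 200 Pa / 405000 m = 4.94×10⁻⁴ Pa/m
Geostrophic balance (pressure-gradient force = Coriolis force):
V_g = (1/(fρ)) |∂P/∂n| = 4.94×10⁻⁴ / (4.75×10⁻⁵ × 1.22) = 8.53 m/s

8.53 m s⁻¹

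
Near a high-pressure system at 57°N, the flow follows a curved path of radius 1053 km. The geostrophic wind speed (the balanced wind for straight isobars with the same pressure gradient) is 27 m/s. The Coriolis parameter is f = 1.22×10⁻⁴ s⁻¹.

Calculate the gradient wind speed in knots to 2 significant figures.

75 knots

Around a high, pressure-gradient force acts outward with centrifugal, so Coriolis balances both:
fV = (1/ρ)|∂P/∂n| + V²/R  →  V² − fR·V + fR·V_g = 0
With fR = 1.22×10⁻⁴ × 1053×10³ m = 128 m/s:
V = [fR − √((fR)² − 4 fR V_g)]/2 = [128 − √(128² − 4×128×27)]/2 = 38.6 m/s
Supergeostrophic (V > V_g = 27 m/s), as expected around a high.
Converting: 38.6 m/s × 1.944 = 75 knots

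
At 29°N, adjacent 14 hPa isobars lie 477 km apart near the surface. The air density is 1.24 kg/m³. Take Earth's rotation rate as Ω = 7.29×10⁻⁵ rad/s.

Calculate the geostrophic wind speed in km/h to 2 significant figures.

120 km/h

Coriolis parameter at 29°N:
f = 2Ω sin φ = 2 × 7.29×10⁻⁵ × sin 29° = 7.07×10⁻⁵ s⁻¹
Pressure gradient: |∂P/∂n| = 1400 Pa / 477000 m = 2.94×10⁻³ Pa/m
Geostrophic balance (pressure-gradient force = Coriolis force):
V_g = (1/(fρ)) |∂P/∂n| = 2.94×10⁻³ / (7.07×10⁻⁵ × 1.24) = 33.5 m/s
Converting: 33.5 m/s × 3.6 = 120 km/h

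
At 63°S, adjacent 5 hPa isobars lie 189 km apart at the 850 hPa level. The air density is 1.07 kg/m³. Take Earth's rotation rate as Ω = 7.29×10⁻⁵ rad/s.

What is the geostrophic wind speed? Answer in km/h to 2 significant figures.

69 km/h

Coriolis parameter at 63°S:
f = 2Ω sin φ = 2 × 7.29×10⁻⁵ × sin 63° = 1.30×10⁻⁴ s⁻¹
Pressure gradient: |∂P/∂n| = 500 Pa / 189000 m = 2.65×10⁻³ Pa/m
Geostrophic balance (pressure-gradient force = Coriolis force):
V_g = (1/(fρ)) |∂P/∂n| = 2.65×10⁻³ / (1.30×10⁻⁴ × 1.07) = 19.0 m/s
Converting: 19.0 m/s × 3.6 = 69 km/h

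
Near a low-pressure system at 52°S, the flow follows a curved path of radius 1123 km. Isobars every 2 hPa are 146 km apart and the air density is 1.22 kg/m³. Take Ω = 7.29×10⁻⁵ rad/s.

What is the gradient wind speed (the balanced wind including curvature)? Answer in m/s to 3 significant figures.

Coriolis parameter at 52°S:
f = 2Ω sin φ = 2 × 7.29×10⁻⁵ × sin 52° = 1.15×10⁻⁴ s⁻¹
Pressure gradient: |∂P/∂n| = 200 Pa / 146000 m = 1.37×10⁻³ Pa/m
Geostrophic speed: V_g = |∂P/∂n|/(fρ) = 1.37×10⁻³/(1.15×10⁻⁴ × 1.22) = 9.77 m/s
Around a low, centrifugal force acts outward with Coriolis, so pressure-gradient force balances both:
(1/ρ)|∂P/∂n| = fV + V²/R  →  V² + fR·V − fR·V_g = 0
With fR = 1.15×10⁻⁴ × 1123×10³ m = 129 m/s:
V = [−fR + √((fR)² + 4 fR V_g)]/2 = [−129 + √(129² + 4×129×9.77)]/2 = 9.13 m/s
Subgeostrophic (V < V_g = 9.77 m/s), as expected around a low.

9.13 m/s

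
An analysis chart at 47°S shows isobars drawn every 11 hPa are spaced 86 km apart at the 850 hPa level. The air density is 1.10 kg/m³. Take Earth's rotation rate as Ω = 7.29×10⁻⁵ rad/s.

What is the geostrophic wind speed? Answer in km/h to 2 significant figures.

Coriolis parameter at 47°S:
f = 2Ω sin φ = 2 × 7.29×10⁻⁵ × sin 47° = 1.07×10⁻⁴ s⁻¹
Pressure gradient: |∂P/∂n| = 1100 Pa / 86000 m = 1.28×10⁻² Pa/m
Geostrophic balance (pressure-gradient force = Coriolis force):
V_g = (1/(fρ)) |∂P/∂n| = 1.28×10⁻² / (1.07×10⁻⁴ × 1.10) = 109 m/s
Converting: 109 m/s × 3.6 = 390 km/h

390 km/h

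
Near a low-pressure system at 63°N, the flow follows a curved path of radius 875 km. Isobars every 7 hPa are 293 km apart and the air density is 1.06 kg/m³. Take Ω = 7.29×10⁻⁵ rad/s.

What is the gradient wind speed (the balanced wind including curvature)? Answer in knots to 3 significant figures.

Coriolis parameter at 63°N:
f = 2Ω sin φ = 2 × 7.29×10⁻⁵ × sin 63° = 1.30×10⁻⁴ s⁻¹
Pressure gradient: |∂P/∂n| = 700 Pa / 293000 m = 2.39×10⁻³ Pa/m
Geostrophic speed: V_g = |∂P/∂n|/(fρ) = 2.39×10⁻³/(1.30×10⁻⁴ × 1.06) = 17.3 m/s
Around a low, centrifugal force acts outward with Coriolis, so pressure-gradient force balances both:
(1/ρ)|∂P/∂n| = fV + V²/R  →  V² + fR·V − fR·V_g = 0
With fR = 1.30×10⁻⁴ × 875×10³ m = 114 m/s:
V = [−fR + √((fR)² + 4 fR V_g)]/2 = [−114 + √(114² + 4×114×17.3)]/2 = 15.3 m/s
Subgeostrophic (V < V_g = 17.3 m/s), as expected around a low.
Converting: 15.3 m/s × 1.944 = 29.7 knots

29.7 knots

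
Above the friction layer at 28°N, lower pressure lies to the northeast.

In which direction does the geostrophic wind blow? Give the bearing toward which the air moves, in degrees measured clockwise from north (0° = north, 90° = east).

The pressure-gradient force points toward the northeast (bearing 045°).
Geostrophic balance: in the Northern Hemisphere the Coriolis force deflects motion to the right, so the geostrophic wind blows 90° to the right of the pressure-gradient force (low pressure on the left).
Rotating 045° by 90° clockwise gives 135° — the wind blows toward the southeast.

135°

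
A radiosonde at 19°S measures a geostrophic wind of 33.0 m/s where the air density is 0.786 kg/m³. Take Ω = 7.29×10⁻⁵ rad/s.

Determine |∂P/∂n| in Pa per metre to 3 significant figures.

1.23×10⁻³ Pa/m

Coriolis parameter at 19°S:
f = 2Ω sin φ = 2 × 7.29×10⁻⁵ × sin 19° = 4.75×10⁻⁵ s⁻¹
Geostrophic balance rearranged: |∂P/∂n| = f ρ V_g
|∂P/∂n| = 4.75×10⁻⁵ × 0.786 × 33.0 = 1.23×10⁻³ Pa/m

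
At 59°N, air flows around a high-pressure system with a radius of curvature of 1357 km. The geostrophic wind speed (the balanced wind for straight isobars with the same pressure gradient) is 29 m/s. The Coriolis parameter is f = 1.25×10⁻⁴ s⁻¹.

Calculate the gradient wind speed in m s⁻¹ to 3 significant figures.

Around a high, pressure-gradient force acts outward with centrifugal, so Coriolis balances both:
fV = (1/ρ)|∂P/∂n| + V²/R  →  V² − fR·V + fR·V_g = 0
With fR = 1.25×10⁻⁴ × 1357×10³ m = 170 m/s:
V = [fR − √((fR)² − 4 fR V_g)]/2 = [170 − √(170² − 4×170×29)]/2 = 37.1 m/s
Supergeostrophic (V > V_g = 29 m/s), as expected around a high.

37.1 m s⁻¹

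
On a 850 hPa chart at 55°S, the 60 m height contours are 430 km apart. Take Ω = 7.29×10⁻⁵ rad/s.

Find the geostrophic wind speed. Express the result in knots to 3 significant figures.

22.3 knots

Coriolis parameter at 55°S:
f = 2Ω sin φ = 2 × 7.29×10⁻⁵ × sin 55° = 1.19×10⁻⁴ s⁻¹
Height gradient: |∂Z/∂n| = 60 m / 430000 m = 1.40×10⁻⁴
On a pressure surface, geostrophic balance gives V_g = (g/f)|∂Z/∂n|:
V_g = 9.81 × 1.40×10⁻⁴ / 1.19×10⁻⁴ = 11.5 m/s
Converting: 11.5 m/s × 1.944 = 22.3 knots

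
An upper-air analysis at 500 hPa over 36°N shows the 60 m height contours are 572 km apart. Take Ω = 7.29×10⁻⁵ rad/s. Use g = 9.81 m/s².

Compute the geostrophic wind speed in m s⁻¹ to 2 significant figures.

12 m s⁻¹

Coriolis parameter at 36°N:
f = 2Ω sin φ = 2 × 7.29×10⁻⁵ × sin 36° = 8.57×10⁻⁵ s⁻¹
Height gradient: |∂Z/∂n| = 60 m / 572000 m = 1.05×10⁻⁴
On a pressure surface, geostrophic balance gives V_g = (g/f)|∂Z/∂n|:
V_g = 9.81 × 1.05×10⁻⁴ / 8.57×10⁻⁵ = 12.0 m/s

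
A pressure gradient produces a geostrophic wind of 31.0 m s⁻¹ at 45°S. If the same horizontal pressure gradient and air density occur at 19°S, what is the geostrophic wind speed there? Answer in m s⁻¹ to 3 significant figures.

With the same pressure gradient and density, V_g ∝ 1/f ∝ 1/sin φ.
V₂ = V₁ · sin φ₁ / sin φ₂ = 31.0 × sin 45° / sin 19°
V₂ = 31.0 × 0.7071/0.3256 = 67.3 m s⁻¹

67.3 m s⁻¹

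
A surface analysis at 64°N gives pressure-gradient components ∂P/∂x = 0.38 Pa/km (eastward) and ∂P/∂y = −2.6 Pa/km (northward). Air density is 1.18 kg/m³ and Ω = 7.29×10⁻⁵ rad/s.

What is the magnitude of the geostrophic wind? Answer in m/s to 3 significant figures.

17.0 m/s

Coriolis parameter at 64°N:
f = 2Ω sin φ = 2 × 7.29×10⁻⁵ × sin 64° = 1.31×10⁻⁴ s⁻¹
Component geostrophic relations (x east, y north):
u_g = −(1/(fρ)) ∂P/∂y,  v_g = (1/(fρ)) ∂P/∂x
u_g = −(−2.6×10⁻³)/(1.31×10⁻⁴ × 1.18) = 16.8 m/s;  v_g = (0.38×10⁻³)/(1.31×10⁻⁴ × 1.18) = 2.46 m/s
|V_g| = √(u_g² + v_g²) = 17.0 m/s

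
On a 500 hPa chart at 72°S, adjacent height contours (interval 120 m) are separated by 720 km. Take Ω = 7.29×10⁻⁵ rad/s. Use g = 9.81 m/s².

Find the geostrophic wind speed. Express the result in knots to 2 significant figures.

Coriolis parameter at 72°S:
f = 2Ω sin φ = 2 × 7.29×10⁻⁵ × sin 72° = 1.39×10⁻⁴ s⁻¹
Height gradient: |∂Z/∂n| = 120 m / 720000 m = 1.67×10⁻⁴
On a pressure surface, geostrophic balance gives V_g = (g/f)|∂Z/∂n|:
V_g = 9.81 × 1.67×10⁻⁴ / 1.39×10⁻⁴ = 11.8 m/s
Converting: 11.8 m/s × 1.944 = 23 knots

23 knots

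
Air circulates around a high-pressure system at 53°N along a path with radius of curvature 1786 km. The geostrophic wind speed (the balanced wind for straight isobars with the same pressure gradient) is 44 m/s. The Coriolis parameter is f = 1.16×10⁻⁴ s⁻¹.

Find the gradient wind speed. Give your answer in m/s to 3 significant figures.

63.4 m/s

Around a high, pressure-gradient force acts outward with centrifugal, so Coriolis balances both:
fV = (1/ρ)|∂P/∂n| + V²/R  →  V² − fR·V + fR·V_g = 0
With fR = 1.16×10⁻⁴ × 1786×10³ m = 207 m/s:
V = [fR − √((fR)² − 4 fR V_g)]/2 = [207 − √(207² − 4×207×44)]/2 = 63.4 m/s
Supergeostrophic (V > V_g = 44 m/s), as expected around a high.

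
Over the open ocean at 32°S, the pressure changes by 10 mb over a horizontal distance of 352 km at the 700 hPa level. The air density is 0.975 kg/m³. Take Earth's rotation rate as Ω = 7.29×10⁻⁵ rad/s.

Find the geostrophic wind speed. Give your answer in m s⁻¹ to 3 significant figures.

37.7 m s⁻¹

Coriolis parameter at 32°S:
f = 2Ω sin φ = 2 × 7.29×10⁻⁵ × sin 32° = 7.73×10⁻⁵ s⁻¹
Pressure gradient: |∂P/∂n| = 1000 Pa / 352000 m = 2.84×10⁻³ Pa/m
Geostrophic balance (pressure-gradient force = Coriolis force):
V_g = (1/(fρ)) |∂P/∂n| = 2.84×10⁻³ / (7.73×10⁻⁵ × 0.975) = 37.7 m/s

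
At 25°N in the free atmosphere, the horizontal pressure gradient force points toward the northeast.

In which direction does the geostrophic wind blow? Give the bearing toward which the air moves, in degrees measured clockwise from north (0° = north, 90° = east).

The pressure-gradient force points toward the northeast (bearing 045°).
Geostrophic balance: in the Northern Hemisphere the Coriolis force deflects motion to the right, so the geostrophic wind blows 90° to the right of the pressure-gradient force (low pressure on the left).
Rotating 045° by 90° clockwise gives 135° — the wind blows toward the southeast.

135°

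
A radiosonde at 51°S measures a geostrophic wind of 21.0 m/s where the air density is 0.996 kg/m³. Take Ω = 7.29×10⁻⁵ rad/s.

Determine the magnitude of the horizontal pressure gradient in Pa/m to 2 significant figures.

2.4×10⁻³ Pa/m

Coriolis parameter at 51°S:
f = 2Ω sin φ = 2 × 7.29×10⁻⁵ × sin 51° = 1.13×10⁻⁴ s⁻¹
Geostrophic balance rearranged: |∂P/∂n| = f ρ V_g
|∂P/∂n| = 1.13×10⁻⁴ × 0.996 × 21.0 = 2.37×10⁻³ Pa/m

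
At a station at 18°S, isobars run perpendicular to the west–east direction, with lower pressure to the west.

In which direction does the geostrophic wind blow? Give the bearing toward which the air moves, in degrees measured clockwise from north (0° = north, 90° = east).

The pressure-gradient force points toward the west (bearing 270°).
Geostrophic balance: in the Southern Hemisphere the Coriolis force deflects motion to the left, so the geostrophic wind blows 90° to the left of the pressure-gradient force (low pressure on the right).
Rotating 270° by 90° counterclockwise gives 180° — the wind blows toward the south.

180°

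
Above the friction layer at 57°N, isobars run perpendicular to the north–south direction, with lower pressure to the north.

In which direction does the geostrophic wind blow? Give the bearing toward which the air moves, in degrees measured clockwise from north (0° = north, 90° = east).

090°

The pressure-gradient force points toward the north (bearing 000°).
Geostrophic balance: in the Northern Hemisphere the Coriolis force deflects motion to the right, so the geostrophic wind blows 90° to the right of the pressure-gradient force (low pressure on the left).
Rotating 000° by 90° clockwise gives 090° — the wind blows toward the east.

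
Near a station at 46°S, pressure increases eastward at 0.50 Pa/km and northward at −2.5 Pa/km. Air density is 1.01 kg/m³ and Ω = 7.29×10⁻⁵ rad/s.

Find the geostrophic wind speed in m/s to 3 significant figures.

24.1 m/s

Coriolis parameter at 46°S:
f = 2Ω sin φ = 2 × 7.29×10⁻⁵ × sin 46° = 1.05×10⁻⁴ s⁻¹
In the Southern Hemisphere f is negative: f = −1.05×10⁻⁴ s⁻¹.
Component geostrophic relations (x east, y north):
u_g = −(1/(fρ)) ∂P/∂y,  v_g = (1/(fρ)) ∂P/∂x
u_g = −(−2.5×10⁻³)/(−1.05×10⁻⁴ × 1.01) = −23.6 m/s;  v_g = (0.50×10⁻³)/(−1.05×10⁻⁴ × 1.01) = −4.72 m/s
|V_g| = √(u_g² + v_g²) = 24.1 m/s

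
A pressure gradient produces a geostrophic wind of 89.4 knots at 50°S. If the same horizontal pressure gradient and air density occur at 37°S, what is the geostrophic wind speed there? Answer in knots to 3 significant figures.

114 knots

With the same pressure gradient and density, V_g ∝ 1/f ∝ 1/sin φ.
V₂ = V₁ · sin φ₁ / sin φ₂ = 89.4 × sin 50° / sin 37°
V₂ = 89.4 × 0.7660/0.6018 = 114 knots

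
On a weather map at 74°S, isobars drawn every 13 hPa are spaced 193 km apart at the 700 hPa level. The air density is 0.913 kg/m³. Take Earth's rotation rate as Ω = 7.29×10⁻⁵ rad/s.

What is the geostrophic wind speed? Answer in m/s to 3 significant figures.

Coriolis parameter at 74°S:
f = 2Ω sin φ = 2 × 7.29×10⁻⁵ × sin 74° = 1.40×10⁻⁴ s⁻¹
Pressure gradient: |∂P/∂n| = 1300 Pa / 193000 m = 6.74×10⁻³ Pa/m
Geostrophic balance (pressure-gradient force = Coriolis force):
V_g = (1/(fρ)) |∂P/∂n| = 6.74×10⁻³ / (1.40×10⁻⁴ × 0.913) = 52.6 m/s

52.6 m/s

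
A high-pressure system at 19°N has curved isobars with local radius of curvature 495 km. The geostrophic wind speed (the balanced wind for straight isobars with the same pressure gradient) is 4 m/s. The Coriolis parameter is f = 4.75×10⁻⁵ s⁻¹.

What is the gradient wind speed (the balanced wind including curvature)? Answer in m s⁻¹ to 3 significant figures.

Around a high, pressure-gradient force acts outward with centrifugal, so Coriolis balances both:
fV = (1/ρ)|∂P/∂n| + V²/R  →  V² − fR·V + fR·V_g = 0
With fR = 4.75×10⁻⁵ × 495×10³ m = 23.5 m/s:
V = [fR − √((fR)² − 4 fR V_g)]/2 = [23.5 − √(23.5² − 4×23.5×4)]/2 = 5.11 m/s
Supergeostrophic (V > V_g = 4 m/s), as expected around a high.

5.11 m s⁻¹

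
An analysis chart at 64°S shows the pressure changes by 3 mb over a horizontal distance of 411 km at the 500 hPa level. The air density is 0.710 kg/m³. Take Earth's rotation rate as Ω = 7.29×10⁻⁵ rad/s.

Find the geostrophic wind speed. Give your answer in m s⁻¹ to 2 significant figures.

7.8 m s⁻¹

Coriolis parameter at 64°S:
f = 2Ω sin φ = 2 × 7.29×10⁻⁵ × sin 64° = 1.31×10⁻⁴ s⁻¹
Pressure gradient: |∂P/∂n| = 300 Pa / 411000 m = 7.30×10⁻⁴ Pa/m
Geostrophic balance (pressure-gradient force = Coriolis force):
V_g = (1/(fρ)) |∂P/∂n| = 7.30×10⁻⁴ / (1.31×10⁻⁴ × 0.710) = 7.85 m/s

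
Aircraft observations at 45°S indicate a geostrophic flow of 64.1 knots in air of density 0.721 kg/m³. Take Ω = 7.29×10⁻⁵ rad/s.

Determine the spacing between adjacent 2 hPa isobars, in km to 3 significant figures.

81.6 km

Coriolis parameter at 45°S:
f = 2Ω sin φ = 2 × 7.29×10⁻⁵ × sin 45° = 1.03×10⁻⁴ s⁻¹
Wind speed in SI: 64.1 knots = 33.0 m/s
Geostrophic balance rearranged: |∂P/∂n| = f ρ V_g
|∂P/∂n| = 1.03×10⁻⁴ × 0.721 × 33.0 = 2.45×10⁻³ Pa/m
Isobar spacing: Δn = ΔP/|∂P/∂n| = 200 Pa / 2.45×10⁻³ Pa/m = 81594 m ≈ 81.6 km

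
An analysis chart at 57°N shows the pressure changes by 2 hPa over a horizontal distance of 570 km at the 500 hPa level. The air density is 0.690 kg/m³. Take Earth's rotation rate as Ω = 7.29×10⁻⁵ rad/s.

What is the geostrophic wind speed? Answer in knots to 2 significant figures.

Coriolis parameter at 57°N:
f = 2Ω sin φ = 2 × 7.29×10⁻⁵ × sin 57° = 1.22×10⁻⁴ s⁻¹
Pressure gradient: |∂P/∂n| = 200 Pa / 570000 m = 3.51×10⁻⁴ Pa/m
Geostrophic balance (pressure-gradient force = Coriolis force):
V_g = (1/(fρ)) |∂P/∂n| = 3.51×10⁻⁴ / (1.22×10⁻⁴ × 0.690) = 4.16 m/s
Converting: 4.16 m/s × 1.944 = 8.1 knots

8.1 knots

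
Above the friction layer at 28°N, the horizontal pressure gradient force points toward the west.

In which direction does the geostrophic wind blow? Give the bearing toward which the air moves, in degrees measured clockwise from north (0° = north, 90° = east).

The pressure-gradient force points toward the west (bearing 270°).
Geostrophic balance: in the Northern Hemisphere the Coriolis force deflects motion to the right, so the geostrophic wind blows 90° to the right of the pressure-gradient force (low pressure on the left).
Rotating 270° by 90° clockwise gives 000° — the wind blows toward the north.

000°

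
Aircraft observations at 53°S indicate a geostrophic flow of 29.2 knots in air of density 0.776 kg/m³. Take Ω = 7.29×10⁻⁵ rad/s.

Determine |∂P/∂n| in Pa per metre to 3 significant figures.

1.36×10⁻³ Pa/m

Coriolis parameter at 53°S:
f = 2Ω sin φ = 2 × 7.29×10⁻⁵ × sin 53° = 1.16×10⁻⁴ s⁻¹
Wind speed in SI: 29.2 knots = 15.0 m/s
Geostrophic balance rearranged: |∂P/∂n| = f ρ V_g
|∂P/∂n| = 1.16×10⁻⁴ × 0.776 × 15.0 = 1.36×10⁻³ Pa/m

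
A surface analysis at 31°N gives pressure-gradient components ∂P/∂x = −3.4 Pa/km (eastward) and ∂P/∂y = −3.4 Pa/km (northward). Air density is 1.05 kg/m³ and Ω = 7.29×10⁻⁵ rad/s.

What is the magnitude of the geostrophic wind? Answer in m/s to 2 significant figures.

Coriolis parameter at 31°N:
f = 2Ω sin φ = 2 × 7.29×10⁻⁵ × sin 31° = 7.51×10⁻⁵ s⁻¹
Component geostrophic relations (x east, y north):
u_g = −(1/(fρ)) ∂P/∂y,  v_g = (1/(fρ)) ∂P/∂x
u_g = −(−3.4×10⁻³)/(7.51×10⁻⁵ × 1.05) = 43.1 m/s;  v_g = (−3.4×10⁻³)/(7.51×10⁻⁵ × 1.05) = −43.1 m/s
|V_g| = √(u_g² + v_g²) = 61.0 m/s

61 m/s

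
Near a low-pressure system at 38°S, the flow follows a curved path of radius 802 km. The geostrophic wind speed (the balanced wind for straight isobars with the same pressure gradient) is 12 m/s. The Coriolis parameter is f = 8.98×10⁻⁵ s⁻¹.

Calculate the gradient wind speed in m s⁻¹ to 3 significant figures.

Around a low, centrifugal force acts outward with Coriolis, so pressure-gradient force balances both:
(1/ρ)|∂P/∂n| = fV + V²/R  →  V² + fR·V − fR·V_g = 0
With fR = 8.98×10⁻⁵ × 802×10³ m = 72.0 m/s:
V = [−fR + √((fR)² + 4 fR V_g)]/2 = [−72.0 + √(72.0² + 4×72.0×12)]/2 = 10.5 m/s
Subgeostrophic (V < V_g = 12 m/s), as expected around a low.

10.5 m s⁻¹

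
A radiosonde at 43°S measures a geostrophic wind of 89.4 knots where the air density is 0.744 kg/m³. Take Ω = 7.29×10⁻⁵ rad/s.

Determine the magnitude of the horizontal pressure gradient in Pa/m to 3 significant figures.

Coriolis parameter at 43°S:
f = 2Ω sin φ = 2 × 7.29×10⁻⁵ × sin 43° = 9.94×10⁻⁵ s⁻¹
Wind speed in SI: 89.4 knots = 46.0 m/s
Geostrophic balance rearranged: |∂P/∂n| = f ρ V_g
|∂P/∂n| = 9.94×10⁻⁵ × 0.744 × 46.0 = 3.40×10⁻³ Pa/m

3.40×10⁻³ Pa/m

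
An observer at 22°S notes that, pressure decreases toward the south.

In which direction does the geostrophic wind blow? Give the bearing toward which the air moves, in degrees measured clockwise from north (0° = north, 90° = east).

The pressure-gradient force points toward the south (bearing 180°).
Geostrophic balance: in the Southern Hemisphere the Coriolis force deflects motion to the left, so the geostrophic wind blows 90° to the left of the pressure-gradient force (low pressure on the right).
Rotating 180° by 90° counterclockwise gives 090° — the wind blows toward the east.

090°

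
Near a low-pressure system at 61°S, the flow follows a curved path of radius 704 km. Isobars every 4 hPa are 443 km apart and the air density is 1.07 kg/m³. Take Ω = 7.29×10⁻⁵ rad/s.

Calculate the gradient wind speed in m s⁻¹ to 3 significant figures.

6.19 m s⁻¹

Coriolis parameter at 61°S:
f = 2Ω sin φ = 2 × 7.29×10⁻⁵ × sin 61° = 1.28×10⁻⁴ s⁻¹
Pressure gradient: |∂P/∂n| = 400 Pa / 443000 m = 9.03×10⁻⁴ Pa/m
Geostrophic speed: V_g = |∂P/∂n|/(fρ) = 9.03×10⁻⁴/(1.28×10⁻⁴ × 1.07) = 6.62 m/s
Around a low, centrifugal force acts outward with Coriolis, so pressure-gradient force balances both:
(1/ρ)|∂P/∂n| = fV + V²/R  →  V² + fR·V − fR·V_g = 0
With fR = 1.28×10⁻⁴ × 704×10³ m = 89.8 m/s:
V = [−fR + √((fR)² + 4 fR V_g)]/2 = [−89.8 + √(89.8² + 4×89.8×6.62)]/2 = 6.19 m/s
Subgeostrophic (V < V_g = 6.62 m/s), as expected around a low.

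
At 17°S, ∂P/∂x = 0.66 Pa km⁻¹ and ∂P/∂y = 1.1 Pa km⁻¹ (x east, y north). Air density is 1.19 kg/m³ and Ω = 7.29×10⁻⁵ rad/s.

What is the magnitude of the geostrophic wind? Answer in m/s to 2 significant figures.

25 m/s

Coriolis parameter at 17°S:
f = 2Ω sin φ = 2 × 7.29×10⁻⁵ × sin 17° = 4.26×10⁻⁵ s⁻¹
In the Southern Hemisphere f is negative: f = −4.26×10⁻⁵ s⁻¹.
Component geostrophic relations (x east, y north):
u_g = −(1/(fρ)) ∂P/∂y,  v_g = (1/(fρ)) ∂P/∂x
u_g = −(1.1×10⁻³)/(−4.26×10⁻⁵ × 1.19) = 21.7 m/s;  v_g = (0.66×10⁻³)/(−4.26×10⁻⁵ × 1.19) = −13.0 m/s
|V_g| = √(u_g² + v_g²) = 25.3 m/s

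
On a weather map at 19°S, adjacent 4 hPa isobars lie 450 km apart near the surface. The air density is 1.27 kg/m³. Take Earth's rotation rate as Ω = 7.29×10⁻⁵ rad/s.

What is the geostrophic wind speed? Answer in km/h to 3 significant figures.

Coriolis parameter at 19°S:
f = 2Ω sin φ = 2 × 7.29×10⁻⁵ × sin 19° = 4.75×10⁻⁵ s⁻¹
Pressure gradient: |∂P/∂n| = 400 Pa / 450000 m = 8.89×10⁻⁴ Pa/m
Geostrophic balance (pressure-gradient force = Coriolis force):
V_g = (1/(fρ)) |∂P/∂n| = 8.89×10⁻⁴ / (4.75×10⁻⁵ × 1.27) = 14.7 m/s
Converting: 14.7 m/s × 3.6 = 53.1 km/h

53.1 km/h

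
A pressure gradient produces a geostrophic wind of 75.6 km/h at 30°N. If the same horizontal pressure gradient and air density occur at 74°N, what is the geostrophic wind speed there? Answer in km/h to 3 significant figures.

39.3 km/h

With the same pressure gradient and density, V_g ∝ 1/f ∝ 1/sin φ.
V₂ = V₁ · sin φ₁ / sin φ₂ = 75.6 × sin 30° / sin 74°
V₂ = 75.6 × 0.5000/0.9613 = 39.3 km/h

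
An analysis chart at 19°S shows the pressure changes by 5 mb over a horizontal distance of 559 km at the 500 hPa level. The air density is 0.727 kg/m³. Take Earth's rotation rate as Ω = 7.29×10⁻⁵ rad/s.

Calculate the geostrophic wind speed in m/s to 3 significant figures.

Coriolis parameter at 19°S:
f = 2Ω sin φ = 2 × 7.29×10⁻⁵ × sin 19° = 4.75×10⁻⁵ s⁻¹
Pressure gradient: |∂P/∂n| = 500 Pa / 559000 m = 8.94×10⁻⁴ Pa/m
Geostrophic balance (pressure-gradient force = Coriolis force):
V_g = (1/(fρ)) |∂P/∂n| = 8.94×10⁻⁴ / (4.75×10⁻⁵ × 0.727) = 25.9 m/s

25.9 m/s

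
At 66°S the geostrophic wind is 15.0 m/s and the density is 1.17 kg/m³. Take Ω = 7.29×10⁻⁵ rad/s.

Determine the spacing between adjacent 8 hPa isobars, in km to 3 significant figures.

342 km

Coriolis parameter at 66°S:
f = 2Ω sin φ = 2 × 7.29×10⁻⁵ × sin 66° = 1.33×10⁻⁴ s⁻¹
Geostrophic balance rearranged: |∂P/∂n| = f ρ V_g
|∂P/∂n| = 1.33×10⁻⁴ × 1.17 × 15.0 = 2.34×10⁻³ Pa/m
Isobar spacing: Δn = ΔP/|∂P/∂n| = 800 Pa / 2.34×10⁻³ Pa/m = 342236 m ≈ 342 km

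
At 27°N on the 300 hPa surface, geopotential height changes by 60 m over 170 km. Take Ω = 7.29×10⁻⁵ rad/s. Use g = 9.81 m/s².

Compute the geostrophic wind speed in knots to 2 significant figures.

Coriolis parameter at 27°N:
f = 2Ω sin φ = 2 × 7.29×10⁻⁵ × sin 27° = 6.62×10⁻⁵ s⁻¹
Height gradient: |∂Z/∂n| = 60 m / 170000 m = 3.53×10⁻⁴
On a pressure surface, geostrophic balance gives V_g = (g/f)|∂Z/∂n|:
V_g = 9.81 × 3.53×10⁻⁴ / 6.62×10⁻⁵ = 52.3 m/s
Converting: 52.3 m/s × 1.944 = 100 knots

100 knots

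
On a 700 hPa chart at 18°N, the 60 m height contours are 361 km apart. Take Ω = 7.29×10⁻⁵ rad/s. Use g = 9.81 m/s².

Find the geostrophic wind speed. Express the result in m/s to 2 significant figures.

Coriolis parameter at 18°N:
f = 2Ω sin φ = 2 × 7.29×10⁻⁵ × sin 18° = 4.51×10⁻⁵ s⁻¹
Height gradient: |∂Z/∂n| = 60 m / 361000 m = 1.66×10⁻⁴
On a pressure surface, geostrophic balance gives V_g = (g/f)|∂Z/∂n|:
V_g = 9.81 × 1.66×10⁻⁴ / 4.51×10⁻⁵ = 36.2 m/s

36 m/s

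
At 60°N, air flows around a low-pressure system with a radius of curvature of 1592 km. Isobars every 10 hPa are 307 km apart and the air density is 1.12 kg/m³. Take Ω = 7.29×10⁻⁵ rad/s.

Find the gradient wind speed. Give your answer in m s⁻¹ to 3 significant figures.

20.9 m s⁻¹

Coriolis parameter at 60°N:
f = 2Ω sin φ = 2 × 7.29×10⁻⁵ × sin 60° = 1.26×10⁻⁴ s⁻¹
Pressure gradient: |∂P/∂n| = 1000 Pa / 307000 m = 3.26×10⁻³ Pa/m
Geostrophic speed: V_g = |∂P/∂n|/(fρ) = 3.26×10⁻³/(1.26×10⁻⁴ × 1.12) = 23.0 m/s
Around a low, centrifugal force acts outward with Coriolis, so pressure-gradient force balances both:
(1/ρ)|∂P/∂n| = fV + V²/R  →  V² + fR·V − fR·V_g = 0
With fR = 1.26×10⁻⁴ × 1592×10³ m = 201 m/s:
V = [−fR + √((fR)² + 4 fR V_g)]/2 = [−201 + √(201² + 4×201×23)]/2 = 20.9 m/s
Subgeostrophic (V < V_g = 23 m/s), as expected around a low.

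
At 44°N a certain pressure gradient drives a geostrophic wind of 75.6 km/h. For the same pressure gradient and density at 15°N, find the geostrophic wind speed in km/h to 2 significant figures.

200 km/h

With the same pressure gradient and density, V_g ∝ 1/f ∝ 1/sin φ.
V₂ = V₁ · sin φ₁ / sin φ₂ = 75.6 × sin 44° / sin 15°
V₂ = 75.6 × 0.6947/0.2588 = 200 km/h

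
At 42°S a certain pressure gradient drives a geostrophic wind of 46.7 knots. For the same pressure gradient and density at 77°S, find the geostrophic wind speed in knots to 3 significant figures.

With the same pressure gradient and density, V_g ∝ 1/f ∝ 1/sin φ.
V₂ = V₁ · sin φ₁ / sin φ₂ = 46.7 × sin 42° / sin 77°
V₂ = 46.7 × 0.6691/0.9744 = 32.1 knots

32.1 knots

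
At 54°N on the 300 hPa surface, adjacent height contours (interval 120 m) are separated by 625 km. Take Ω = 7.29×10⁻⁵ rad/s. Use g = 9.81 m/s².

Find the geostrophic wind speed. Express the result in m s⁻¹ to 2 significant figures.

16 m s⁻¹

Coriolis parameter at 54°N:
f = 2Ω sin φ = 2 × 7.29×10⁻⁵ × sin 54° = 1.18×10⁻⁴ s⁻¹
Height gradient: |∂Z/∂n| = 120 m / 625000 m = 1.92×10⁻⁴
On a pressure surface, geostrophic balance gives V_g = (g/f)|∂Z/∂n|:
V_g = 9.81 × 1.92×10⁻⁴ / 1.18×10⁻⁴ = 16.0 m/s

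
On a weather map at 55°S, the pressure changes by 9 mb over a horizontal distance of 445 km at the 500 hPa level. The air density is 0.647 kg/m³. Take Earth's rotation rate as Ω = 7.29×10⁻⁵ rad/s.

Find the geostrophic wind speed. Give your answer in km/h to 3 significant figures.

94.2 km/h

Coriolis parameter at 55°S:
f = 2Ω sin φ = 2 × 7.29×10⁻⁵ × sin 55° = 1.19×10⁻⁴ s⁻¹
Pressure gradient: |∂P/∂n| = 900 Pa / 445000 m = 2.02×10⁻³ Pa/m
Geostrophic balance (pressure-gradient force = Coriolis force):
V_g = (1/(fρ)) |∂P/∂n| = 2.02×10⁻³ / (1.19×10⁻⁴ × 0.647) = 26.2 m/s
Converting: 26.2 m/s × 3.6 = 94.2 km/h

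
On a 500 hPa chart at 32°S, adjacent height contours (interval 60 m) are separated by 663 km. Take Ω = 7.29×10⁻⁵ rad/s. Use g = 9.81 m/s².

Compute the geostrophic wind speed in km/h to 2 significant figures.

41 km/h

Coriolis parameter at 32°S:
f = 2Ω sin φ = 2 × 7.29×10⁻⁵ × sin 32° = 7.73×10⁻⁵ s⁻¹
Height gradient: |∂Z/∂n| = 60 m / 663000 m = 9.05×10⁻⁵
On a pressure surface, geostrophic balance gives V_g = (g/f)|∂Z/∂n|:
V_g = 9.81 × 9.05×10⁻⁵ / 7.73×10⁻⁵ = 11.5 m/s
Converting: 11.5 m/s × 3.6 = 41 km/h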